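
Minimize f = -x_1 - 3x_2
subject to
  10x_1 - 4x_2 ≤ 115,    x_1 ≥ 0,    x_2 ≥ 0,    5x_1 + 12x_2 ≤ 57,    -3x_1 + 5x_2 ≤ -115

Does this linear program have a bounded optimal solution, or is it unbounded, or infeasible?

infeasible

The boundaries 10x_1 - 4x_2 = 115 and x_1 = 0 meet at (0, -115/4), but that point violates x_2 ≥ 0. Every candidate vertex is excluded by some other constraint, so the feasible region is empty.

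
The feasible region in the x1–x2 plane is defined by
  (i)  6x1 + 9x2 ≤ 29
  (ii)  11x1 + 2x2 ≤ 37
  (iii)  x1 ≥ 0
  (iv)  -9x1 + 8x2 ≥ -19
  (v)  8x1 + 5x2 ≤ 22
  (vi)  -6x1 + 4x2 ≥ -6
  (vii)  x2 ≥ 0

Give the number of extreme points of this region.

5

Pairwise boundary intersections that survive every other constraint:
  (0, 29/9)
  (53/42, 50/21)
  (0, 0)
  (59/31, 42/31)
  (1, 0)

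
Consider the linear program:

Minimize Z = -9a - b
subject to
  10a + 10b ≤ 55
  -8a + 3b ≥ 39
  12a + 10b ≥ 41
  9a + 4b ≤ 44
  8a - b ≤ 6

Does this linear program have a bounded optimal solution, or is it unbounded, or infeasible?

Feasible corners and Z = -9a - b:
  (-45/22, 83/11) → Z = 239/22
  (-7, 25/2) → Z = 101/2
  (-267/116, 199/29) → Z = 1607/116
The feasible region has finitely many vertices and no improving ray; the minimum is 239/22 at (-45/22, 83/11).

bounded optimum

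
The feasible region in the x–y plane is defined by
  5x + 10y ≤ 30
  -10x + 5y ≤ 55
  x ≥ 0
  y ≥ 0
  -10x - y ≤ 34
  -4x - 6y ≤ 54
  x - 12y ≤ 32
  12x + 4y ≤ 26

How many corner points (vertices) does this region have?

Of the 28 pairwise boundary intersections, those satisfying every inequality are:
  (0, 3)
  (7/5, 23/10)
  (0, 0)
  (13/6, 0)

4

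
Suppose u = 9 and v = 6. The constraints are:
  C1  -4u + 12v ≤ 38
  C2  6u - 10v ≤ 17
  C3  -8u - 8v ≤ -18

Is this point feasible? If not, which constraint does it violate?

C1: 36 ≤ 38 ✓
C2: -6 ≤ 17 ✓
C3: -120 ≤ -18 ✓

feasible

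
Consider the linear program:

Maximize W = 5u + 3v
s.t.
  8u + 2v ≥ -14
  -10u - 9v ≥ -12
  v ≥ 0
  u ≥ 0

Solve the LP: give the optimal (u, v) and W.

Extreme points and W = 5u + 3v:
  (6/5, 0) → W = 6
  (0, 4/3) → W = 4
  (0, 0) → W = 0

The optimum lies where -10u - 9v = -12 and v = 0.
Solving simultaneously gives u = 6/5, v = 0.

u = 6/5, v = 0, maximum W = 6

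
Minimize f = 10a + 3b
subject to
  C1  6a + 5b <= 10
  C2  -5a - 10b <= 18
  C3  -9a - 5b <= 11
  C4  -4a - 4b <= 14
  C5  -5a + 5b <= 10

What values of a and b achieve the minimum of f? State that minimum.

Extreme points and f = 10a + 3b:
  (38/7, -158/35) → f = 1426/35
  (0, 2) → f = 6
  (-4/13, -107/65) → f = -521/65
  (-3/2, 1/2) → f = -27/2

The binding constraints are -9a - 5b = 11 and -5a + 5b = 10.
Solving simultaneously gives a = -3/2, b = 1/2.

a = -3/2, b = 1/2, minimum f = -27/2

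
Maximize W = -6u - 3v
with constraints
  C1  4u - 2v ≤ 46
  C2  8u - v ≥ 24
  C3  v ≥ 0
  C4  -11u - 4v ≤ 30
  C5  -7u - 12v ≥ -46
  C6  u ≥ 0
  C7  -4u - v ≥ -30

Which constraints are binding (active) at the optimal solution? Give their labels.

Feasible corners and W = -6u - 3v:
  (3, 0) → W = -18
  (334/103, 200/103) → W = -2604/103
  (46/7, 0) → W = -276/7

The maximum is at (3, 0). Substituting into each constraint, equality holds for C2 and C3; the remaining constraints have slack.

C2 and C3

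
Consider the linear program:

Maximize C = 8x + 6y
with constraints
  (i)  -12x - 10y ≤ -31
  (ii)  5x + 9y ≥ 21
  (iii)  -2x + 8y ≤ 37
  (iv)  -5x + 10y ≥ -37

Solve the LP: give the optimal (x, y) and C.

Extreme points and C = 8x + 6y:
  (69/58, 97/58) → C = 567/29
  (-61/58, 253/58) → C = 515/29
  (543/95, -16/19) → C = 3864/95
  (333/10, 259/20) → C = 3441/10

At the optimal vertex, -2x + 8y = 37 and -5x + 10y = -37.
Solving simultaneously gives x = 333/10, y = 259/20.

x = 333/10, y = 259/20, maximum C = 3441/10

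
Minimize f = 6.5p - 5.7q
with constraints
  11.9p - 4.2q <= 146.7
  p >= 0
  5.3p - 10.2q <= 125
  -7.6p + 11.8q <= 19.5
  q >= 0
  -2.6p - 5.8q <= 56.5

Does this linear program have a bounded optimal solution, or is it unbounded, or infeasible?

bounded optimum

Vertices and f = 6.5p - 5.7q:
  (90648/5425, 134697/10850) → f = 4106511/108500
  (1467/119, 0) → f = 19071/238
  (0, 195/118) → f = -2223/236
  (0, 0) → f = 0
The feasible region has finitely many vertices and no improving ray; the minimum is -2223/236 at (0, 195/118).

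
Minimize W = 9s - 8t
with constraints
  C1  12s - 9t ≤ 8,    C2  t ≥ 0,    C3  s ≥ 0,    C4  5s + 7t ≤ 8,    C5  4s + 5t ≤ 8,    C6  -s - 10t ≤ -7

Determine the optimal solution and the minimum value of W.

s = 0, t = 8/7, minimum W = -64/7

Corner points and W = 9s - 8t:
  (0, 8/7) → W = -64/7
  (0, 7/10) → W = -28/5
  (31/43, 27/43) → W = 63/43

At the optimal vertex, s = 0 and 5s + 7t = 8.
Solving simultaneously gives s = 0, t = 8/7.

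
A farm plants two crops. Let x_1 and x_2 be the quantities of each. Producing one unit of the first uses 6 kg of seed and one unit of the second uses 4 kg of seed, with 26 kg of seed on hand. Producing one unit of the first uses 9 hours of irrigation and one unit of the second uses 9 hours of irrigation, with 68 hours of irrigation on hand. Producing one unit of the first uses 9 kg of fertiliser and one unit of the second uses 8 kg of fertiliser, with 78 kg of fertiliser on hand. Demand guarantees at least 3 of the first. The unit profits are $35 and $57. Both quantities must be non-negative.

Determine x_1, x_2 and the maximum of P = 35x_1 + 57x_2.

x_1 = 3, x_2 = 2, maximum P = 219

Corner points and P = 35x_1 + 57x_2:
  (13/3, 0) → P = 455/3
  (3, 0) → P = 105
  (3, 2) → P = 219

At the optimal vertex, 6x_1 + 4x_2 = 26 and x_1 = 3.
Solving simultaneously gives x_1 = 3, x_2 = 2.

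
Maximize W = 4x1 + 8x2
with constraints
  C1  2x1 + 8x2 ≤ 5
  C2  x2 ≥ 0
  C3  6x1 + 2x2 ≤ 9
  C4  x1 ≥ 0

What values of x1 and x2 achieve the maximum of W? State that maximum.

x1 = 31/22, x2 = 3/11, maximum W = 86/11

Corner points and W = 4x1 + 8x2:
  (31/22, 3/11) → W = 86/11
  (0, 5/8) → W = 5
  (3/2, 0) → W = 6
  (0, 0) → W = 0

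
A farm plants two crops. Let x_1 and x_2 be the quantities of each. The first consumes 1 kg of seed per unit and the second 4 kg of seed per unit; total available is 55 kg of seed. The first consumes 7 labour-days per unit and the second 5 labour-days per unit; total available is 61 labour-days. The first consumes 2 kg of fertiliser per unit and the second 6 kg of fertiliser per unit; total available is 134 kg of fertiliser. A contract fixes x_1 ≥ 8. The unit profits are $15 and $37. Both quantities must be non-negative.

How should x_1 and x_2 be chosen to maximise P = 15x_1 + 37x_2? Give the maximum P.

x_1 = 8, x_2 = 1, maximum P = 157

Vertices and P = 15x_1 + 37x_2:
  (61/7, 0) → P = 915/7
  (8, 0) → P = 120
  (8, 1) → P = 157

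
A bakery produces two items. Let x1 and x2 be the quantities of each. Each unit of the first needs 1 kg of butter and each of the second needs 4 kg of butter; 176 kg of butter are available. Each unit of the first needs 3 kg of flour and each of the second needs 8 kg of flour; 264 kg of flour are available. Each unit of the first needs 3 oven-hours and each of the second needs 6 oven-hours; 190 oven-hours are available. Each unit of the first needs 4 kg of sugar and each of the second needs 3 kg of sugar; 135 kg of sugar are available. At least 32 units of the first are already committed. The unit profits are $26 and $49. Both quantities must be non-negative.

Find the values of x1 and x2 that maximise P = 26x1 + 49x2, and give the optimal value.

Feasible corners and P = 26x1 + 49x2:
  (135/4, 0) → P = 1755/2
  (32, 0) → P = 832
  (32, 7/3) → P = 2839/3

x1 = 32, x2 = 7/3, maximum P = 2839/3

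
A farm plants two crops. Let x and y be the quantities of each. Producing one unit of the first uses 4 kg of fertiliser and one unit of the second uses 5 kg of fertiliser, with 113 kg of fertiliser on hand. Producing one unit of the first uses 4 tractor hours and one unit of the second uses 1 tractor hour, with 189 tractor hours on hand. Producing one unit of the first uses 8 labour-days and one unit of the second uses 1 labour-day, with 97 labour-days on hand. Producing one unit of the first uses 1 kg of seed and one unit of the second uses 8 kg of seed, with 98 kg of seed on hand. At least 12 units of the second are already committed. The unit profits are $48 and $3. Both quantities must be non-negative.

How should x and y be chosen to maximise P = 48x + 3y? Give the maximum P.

Vertices and P = 48x + 3y:
  (0, 49/4) → P = 147/4
  (0, 12) → P = 36
  (2, 12) → P = 132

The optimum lies where x + 8y = 98 and y = 12.
Solving simultaneously gives x = 2, y = 12.

x = 2, y = 12, maximum P = 132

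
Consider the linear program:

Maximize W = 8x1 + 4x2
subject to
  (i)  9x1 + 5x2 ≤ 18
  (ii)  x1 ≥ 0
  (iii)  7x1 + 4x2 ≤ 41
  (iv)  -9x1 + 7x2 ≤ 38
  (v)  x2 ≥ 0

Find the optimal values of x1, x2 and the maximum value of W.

x1 = 2, x2 = 0, maximum W = 16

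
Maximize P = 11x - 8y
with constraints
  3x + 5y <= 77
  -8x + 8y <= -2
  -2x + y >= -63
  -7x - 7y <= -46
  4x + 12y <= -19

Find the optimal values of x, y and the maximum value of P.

Extreme points and P = 11x - 8y:
  (487/21, -349/21) → P = 8149/21
  (737/28, -145/14) → P = 10427/28
  (685/56, -317/56) → P = 10071/56

The optimum lies where -2x + y = -63 and -7x - 7y = -46.
Solving simultaneously gives x = 487/21, y = -349/21.

x = 487/21, y = -349/21, maximum P = 8149/21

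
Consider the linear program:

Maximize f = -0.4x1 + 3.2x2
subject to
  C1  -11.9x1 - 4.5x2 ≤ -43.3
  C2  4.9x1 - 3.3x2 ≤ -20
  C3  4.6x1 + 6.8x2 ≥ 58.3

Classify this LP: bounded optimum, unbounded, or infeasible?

unbounded

From the feasible point (3209/6022, 49459/6022), moving in the direction (-4.5, 11.9) keeps every constraint satisfied while f increases without bound.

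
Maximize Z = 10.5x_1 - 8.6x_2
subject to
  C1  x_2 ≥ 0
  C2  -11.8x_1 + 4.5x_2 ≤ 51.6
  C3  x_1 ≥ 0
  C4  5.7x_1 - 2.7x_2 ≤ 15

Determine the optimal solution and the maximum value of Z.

x_1 = 50/19, x_2 = 0, maximum Z = 525/19

Extreme points and Z = 10.5x_1 - 8.6x_2:
  (0, 0) → Z = 0
  (50/19, 0) → Z = 525/19
  (0, 172/15) → Z = -7396/75
The feasible region is unbounded (it extends along (45, 118), (9, 19)), but Z strictly decreases along every unbounded feasible direction, so there is no improving ray and the maximum is attained at a vertex.

The binding constraints are x_2 = 0 and 5.7x_1 - 2.7x_2 = 15.
Solving simultaneously gives x_1 = 50/19, x_2 = 0.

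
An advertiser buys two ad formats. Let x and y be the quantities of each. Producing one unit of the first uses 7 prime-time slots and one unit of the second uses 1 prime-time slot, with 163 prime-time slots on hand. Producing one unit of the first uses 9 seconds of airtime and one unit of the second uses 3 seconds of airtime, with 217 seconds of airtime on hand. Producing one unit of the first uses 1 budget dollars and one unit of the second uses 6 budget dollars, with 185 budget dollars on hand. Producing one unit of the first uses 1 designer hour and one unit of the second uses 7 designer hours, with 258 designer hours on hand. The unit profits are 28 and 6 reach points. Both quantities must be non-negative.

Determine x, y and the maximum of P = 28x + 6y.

Feasible corners and P = 28x + 6y:
  (0, 0) → P = 0
  (0, 185/6) → P = 185
  (163/7, 0) → P = 652
  (68/3, 13/3) → P = 1982/3
  (249/17, 1448/51) → P = 9868/17

x = 68/3, y = 13/3, maximum P = 1982/3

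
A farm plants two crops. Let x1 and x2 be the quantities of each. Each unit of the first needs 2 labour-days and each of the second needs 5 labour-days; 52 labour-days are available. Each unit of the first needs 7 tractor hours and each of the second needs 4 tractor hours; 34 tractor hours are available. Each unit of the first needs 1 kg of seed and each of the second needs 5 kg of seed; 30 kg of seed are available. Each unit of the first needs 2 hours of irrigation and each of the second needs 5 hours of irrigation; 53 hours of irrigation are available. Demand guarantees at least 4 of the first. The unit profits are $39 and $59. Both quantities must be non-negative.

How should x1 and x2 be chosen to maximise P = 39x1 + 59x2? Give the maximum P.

x1 = 4, x2 = 3/2, maximum P = 489/2

Extreme points and P = 39x1 + 59x2:
  (34/7, 0) → P = 1326/7
  (4, 0) → P = 156
  (4, 3/2) → P = 489/2

The binding constraints are 7x1 + 4x2 = 34 and x1 = 4.
Solving simultaneously gives x1 = 4, x2 = 3/2.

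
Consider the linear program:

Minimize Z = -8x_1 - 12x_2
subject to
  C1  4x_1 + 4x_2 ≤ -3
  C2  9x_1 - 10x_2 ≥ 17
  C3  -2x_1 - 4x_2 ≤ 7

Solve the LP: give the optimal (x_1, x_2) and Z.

Corner points and Z = -8x_1 - 12x_2:
  (1/2, -5/4) → Z = 11
  (2, -11/4) → Z = 17
  (-1/28, -97/56) → Z = 295/14

The binding constraints are 4x_1 + 4x_2 = -3 and 9x_1 - 10x_2 = 17.
Solving simultaneously gives x_1 = 1/2, x_2 = -5/4.

x_1 = 1/2, x_2 = -5/4, minimum Z = 11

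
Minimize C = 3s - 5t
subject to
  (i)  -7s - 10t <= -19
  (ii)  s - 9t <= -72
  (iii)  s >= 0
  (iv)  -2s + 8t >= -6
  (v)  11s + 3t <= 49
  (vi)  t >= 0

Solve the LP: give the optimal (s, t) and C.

s = 0, t = 49/3, minimum C = -245/3

Vertices and C = 3s - 5t:
  (0, 8) → C = -40
  (75/34, 841/102) → C = -1765/51
  (0, 49/3) → C = -245/3

The optimum lies where s = 0 and 11s + 3t = 49.
Solving simultaneously gives s = 0, t = 49/3.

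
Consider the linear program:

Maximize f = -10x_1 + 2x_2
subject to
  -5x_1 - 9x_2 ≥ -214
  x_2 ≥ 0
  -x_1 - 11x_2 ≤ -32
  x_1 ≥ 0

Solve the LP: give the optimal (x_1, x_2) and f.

x_1 = 0, x_2 = 214/9, maximum f = 428/9

Corner points and f = -10x_1 + 2x_2:
  (214/5, 0) → f = -428
  (0, 214/9) → f = 428/9
  (32, 0) → f = -320
  (0, 32/11) → f = 64/11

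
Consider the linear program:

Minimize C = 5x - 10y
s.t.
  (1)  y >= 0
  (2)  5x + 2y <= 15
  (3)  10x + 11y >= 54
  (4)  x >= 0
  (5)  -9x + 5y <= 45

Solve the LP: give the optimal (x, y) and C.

Vertices and C = 5x - 10y:
  (57/35, 24/7) → C = -183/7
  (0, 15/2) → C = -75
  (0, 54/11) → C = -540/11

x = 0, y = 15/2, minimum C = -75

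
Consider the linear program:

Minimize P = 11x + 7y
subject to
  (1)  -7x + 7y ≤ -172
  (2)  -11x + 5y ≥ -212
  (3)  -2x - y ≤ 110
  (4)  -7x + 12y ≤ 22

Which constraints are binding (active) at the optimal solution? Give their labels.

(2) and (3)

Corner points and P = 11x + 7y:
  (104/7, -68/7) → P = 668/7
  (-598/21, -1114/21) → P = -4792/7
  (-338/21, -1634/21) → P = -5052/7

The minimum is at (-338/21, -1634/21). Substituting into each constraint, equality holds for (2) and (3); the remaining constraints have slack.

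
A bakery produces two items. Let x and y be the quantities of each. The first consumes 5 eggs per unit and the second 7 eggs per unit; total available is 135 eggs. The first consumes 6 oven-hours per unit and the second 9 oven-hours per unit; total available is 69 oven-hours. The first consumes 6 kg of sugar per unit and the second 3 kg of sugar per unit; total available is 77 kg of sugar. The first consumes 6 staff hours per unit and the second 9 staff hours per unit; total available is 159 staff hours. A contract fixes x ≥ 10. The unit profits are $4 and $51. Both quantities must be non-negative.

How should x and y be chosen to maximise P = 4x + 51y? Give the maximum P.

x = 10, y = 1, maximum P = 91

At the optimal vertex, 6x + 9y = 69 and x = 10.
Solving simultaneously gives x = 10, y = 1.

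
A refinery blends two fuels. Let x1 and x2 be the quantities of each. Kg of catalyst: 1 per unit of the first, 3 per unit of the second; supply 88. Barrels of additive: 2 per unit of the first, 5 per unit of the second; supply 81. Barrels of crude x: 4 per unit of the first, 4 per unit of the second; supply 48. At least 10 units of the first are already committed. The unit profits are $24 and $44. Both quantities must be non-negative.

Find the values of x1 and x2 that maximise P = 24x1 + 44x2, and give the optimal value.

x1 = 10, x2 = 2, maximum P = 328

Feasible corners and P = 24x1 + 44x2:
  (12, 0) → P = 288
  (10, 0) → P = 240
  (10, 2) → P = 328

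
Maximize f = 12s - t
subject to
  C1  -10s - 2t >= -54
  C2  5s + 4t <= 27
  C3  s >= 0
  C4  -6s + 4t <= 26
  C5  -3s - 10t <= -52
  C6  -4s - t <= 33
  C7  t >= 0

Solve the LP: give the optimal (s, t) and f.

s = 31/19, t = 179/38, maximum f = 565/38

Corner points and f = 12s - t:
  (1/11, 73/11) → f = -61/11
  (31/19, 179/38) → f = 565/38
  (0, 13/2) → f = -13/2
  (0, 26/5) → f = -26/5

The binding constraints are 5s + 4t = 27 and -3s - 10t = -52.
Solving simultaneously gives s = 31/19, t = 179/38.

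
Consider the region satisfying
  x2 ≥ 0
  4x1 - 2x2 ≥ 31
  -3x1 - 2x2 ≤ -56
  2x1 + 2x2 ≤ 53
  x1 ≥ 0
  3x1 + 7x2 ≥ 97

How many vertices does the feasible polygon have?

Of the 15 pairwise boundary intersections, those satisfying every inequality are:
  (87/7, 131/14)
  (14, 25/2)
  (66/5, 41/5)
  (177/8, 35/8)

4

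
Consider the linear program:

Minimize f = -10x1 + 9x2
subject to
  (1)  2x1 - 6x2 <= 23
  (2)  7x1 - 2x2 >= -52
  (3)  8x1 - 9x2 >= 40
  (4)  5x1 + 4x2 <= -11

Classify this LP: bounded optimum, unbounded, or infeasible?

infeasible

The boundaries 2x1 - 6x2 = 23 and 7x1 - 2x2 = -52 meet at (-179/19, -265/38), but that point violates 8x1 - 9x2 ≥ 40. Every candidate vertex is excluded by some other constraint, so the feasible region is empty.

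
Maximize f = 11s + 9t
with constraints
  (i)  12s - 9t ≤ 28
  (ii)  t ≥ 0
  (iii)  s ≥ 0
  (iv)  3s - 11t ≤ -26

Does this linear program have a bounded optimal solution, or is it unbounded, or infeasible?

From the feasible point (542/105, 132/35), moving in the direction (0, 1) keeps every constraint satisfied while f increases without bound.

unbounded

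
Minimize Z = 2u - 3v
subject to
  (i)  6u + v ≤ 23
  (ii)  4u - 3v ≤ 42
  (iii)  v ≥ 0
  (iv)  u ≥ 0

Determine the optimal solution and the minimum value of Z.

u = 0, v = 23, minimum Z = -69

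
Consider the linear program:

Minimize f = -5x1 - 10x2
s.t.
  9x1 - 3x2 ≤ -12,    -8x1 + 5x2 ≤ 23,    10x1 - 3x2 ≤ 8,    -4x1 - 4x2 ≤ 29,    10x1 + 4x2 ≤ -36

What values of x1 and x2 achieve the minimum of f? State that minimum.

Vertices and f = -5x1 - 10x2:
  (-45/16, -71/16) → f = 935/16
  (-26/11, -34/11) → f = 470/11
  (-237/52, -35/13) → f = 2585/52
  (-136/41, -29/41) → f = 970/41

x1 = -136/41, x2 = -29/41, minimum f = 970/41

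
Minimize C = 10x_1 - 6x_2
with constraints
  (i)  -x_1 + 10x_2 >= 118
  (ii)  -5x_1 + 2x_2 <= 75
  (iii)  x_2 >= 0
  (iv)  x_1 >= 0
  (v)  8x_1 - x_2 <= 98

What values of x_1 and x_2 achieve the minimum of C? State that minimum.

x_1 = 271/11, x_2 = 1090/11, minimum C = -3830/11

Vertices and C = 10x_1 - 6x_2:
  (0, 59/5) → C = -354/5
  (1098/79, 1042/79) → C = 4728/79
  (0, 75/2) → C = -225
  (271/11, 1090/11) → C = -3830/11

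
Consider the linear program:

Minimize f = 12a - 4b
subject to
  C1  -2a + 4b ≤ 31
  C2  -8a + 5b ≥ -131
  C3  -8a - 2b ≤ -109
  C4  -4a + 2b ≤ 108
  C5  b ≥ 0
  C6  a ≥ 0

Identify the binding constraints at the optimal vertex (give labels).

Vertices and f = 12a - 4b:
  (679/22, 255/11) → f = 3054/11
  (187/18, 233/18) → f = 656/9
  (131/8, 0) → f = 393/2
  (109/8, 0) → f = 327/2

The minimum is at (187/18, 233/18). Substituting into each constraint, equality holds for C1 and C3; the remaining constraints have slack.

C1 and C3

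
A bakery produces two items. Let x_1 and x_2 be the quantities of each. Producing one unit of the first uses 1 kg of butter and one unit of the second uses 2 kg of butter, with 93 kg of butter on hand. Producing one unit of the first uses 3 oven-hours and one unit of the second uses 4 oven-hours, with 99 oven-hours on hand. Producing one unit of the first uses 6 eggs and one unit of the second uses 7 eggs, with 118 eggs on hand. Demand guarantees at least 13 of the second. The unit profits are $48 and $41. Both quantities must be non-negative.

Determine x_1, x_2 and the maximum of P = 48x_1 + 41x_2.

x_1 = 9/2, x_2 = 13, maximum P = 749

The optimum lies where 6x_1 + 7x_2 = 118 and x_2 = 13.
Solving simultaneously gives x_1 = 9/2, x_2 = 13.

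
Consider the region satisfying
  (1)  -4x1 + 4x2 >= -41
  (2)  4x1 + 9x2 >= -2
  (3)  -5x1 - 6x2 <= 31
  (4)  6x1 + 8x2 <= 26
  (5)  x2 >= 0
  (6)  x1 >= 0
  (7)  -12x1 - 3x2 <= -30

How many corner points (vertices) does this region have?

3

Intersecting each pair of boundary lines and keeping only the points that satisfy every inequality leaves:
  (13/3, 0)
  (27/13, 22/13)
  (5/2, 0)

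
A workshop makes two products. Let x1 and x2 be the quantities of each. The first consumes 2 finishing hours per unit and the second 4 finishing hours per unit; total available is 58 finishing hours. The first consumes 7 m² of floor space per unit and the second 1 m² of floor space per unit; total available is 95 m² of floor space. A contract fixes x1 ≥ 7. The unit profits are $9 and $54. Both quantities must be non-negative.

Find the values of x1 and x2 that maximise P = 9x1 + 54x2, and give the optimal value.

x1 = 7, x2 = 11, maximum P = 657

Extreme points and P = 9x1 + 54x2:
  (95/7, 0) → P = 855/7
  (7, 0) → P = 63
  (161/13, 108/13) → P = 7281/13
  (7, 11) → P = 657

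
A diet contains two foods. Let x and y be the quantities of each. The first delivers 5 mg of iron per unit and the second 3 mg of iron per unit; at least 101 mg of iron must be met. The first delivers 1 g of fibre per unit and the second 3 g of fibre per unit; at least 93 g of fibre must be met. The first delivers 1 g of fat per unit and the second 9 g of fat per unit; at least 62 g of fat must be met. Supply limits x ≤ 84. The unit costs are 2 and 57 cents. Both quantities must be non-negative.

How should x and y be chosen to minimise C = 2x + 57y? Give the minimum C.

x = 84, y = 3, minimum C = 339

Extreme points and C = 2x + 57y:
  (0, 101/3) → C = 1919
  (2, 91/3) → C = 1733
  (84, 3) → C = 339
The feasible region is unbounded (it extends along (0, 1)), but C strictly increases along every unbounded feasible direction, so there is no improving ray and the minimum is attained at a vertex.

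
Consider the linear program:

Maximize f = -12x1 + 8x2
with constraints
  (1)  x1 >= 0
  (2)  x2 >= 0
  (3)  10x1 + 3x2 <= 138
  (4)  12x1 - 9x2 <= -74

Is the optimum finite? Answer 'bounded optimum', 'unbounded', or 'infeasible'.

Corner points and f = -12x1 + 8x2:
  (0, 46) → f = 368
  (0, 74/9) → f = 592/9
  (170/21, 1198/63) → f = 3464/63
The feasible region has finitely many vertices and no improving ray; the maximum is 368 at (0, 46).

bounded optimum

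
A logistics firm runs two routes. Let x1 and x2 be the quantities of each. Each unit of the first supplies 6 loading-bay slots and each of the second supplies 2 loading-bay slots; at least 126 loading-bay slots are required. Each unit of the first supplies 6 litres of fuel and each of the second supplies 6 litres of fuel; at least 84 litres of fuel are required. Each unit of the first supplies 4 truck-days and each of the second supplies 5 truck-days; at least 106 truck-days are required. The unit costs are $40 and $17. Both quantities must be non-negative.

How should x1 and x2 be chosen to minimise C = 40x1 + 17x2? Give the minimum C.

x1 = 19, x2 = 6, minimum C = 862

The feasible region is unbounded (it extends along (0, 1), (1, 0)), but C strictly increases along every unbounded feasible direction, so there is no improving ray and the minimum is attained at a vertex.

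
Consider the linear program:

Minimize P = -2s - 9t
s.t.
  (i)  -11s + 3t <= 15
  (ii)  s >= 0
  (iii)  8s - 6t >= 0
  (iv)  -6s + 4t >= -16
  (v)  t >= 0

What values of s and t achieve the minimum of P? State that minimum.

Vertices and P = -2s - 9t:
  (0, 0) → P = 0
  (24, 32) → P = -336
  (8/3, 0) → P = -16/3

s = 24, t = 32, minimum P = -336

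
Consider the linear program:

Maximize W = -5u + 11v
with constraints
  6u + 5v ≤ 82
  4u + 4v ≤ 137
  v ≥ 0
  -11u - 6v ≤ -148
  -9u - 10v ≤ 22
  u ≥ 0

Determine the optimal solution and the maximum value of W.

u = 248/19, v = 14/19, maximum W = -1086/19

Vertices and W = -5u + 11v:
  (41/3, 0) → W = -205/3
  (248/19, 14/19) → W = -1086/19
  (148/11, 0) → W = -740/11

The binding constraints are 6u + 5v = 82 and -11u - 6v = -148.
Solving simultaneously gives u = 248/19, v = 14/19.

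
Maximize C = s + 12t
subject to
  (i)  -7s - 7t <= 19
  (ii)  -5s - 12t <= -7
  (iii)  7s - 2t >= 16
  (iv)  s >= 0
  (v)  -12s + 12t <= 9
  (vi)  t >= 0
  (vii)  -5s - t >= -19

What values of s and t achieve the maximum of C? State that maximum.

Corner points and C = s + 12t:
  (16/7, 0) → C = 16/7
  (54/17, 53/17) → C = 690/17
  (19/5, 0) → C = 19/5

s = 54/17, t = 53/17, maximum C = 690/17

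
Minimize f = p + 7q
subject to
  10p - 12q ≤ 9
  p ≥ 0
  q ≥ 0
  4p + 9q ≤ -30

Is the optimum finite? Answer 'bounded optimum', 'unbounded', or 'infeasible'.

The boundaries 10p - 12q = 9 and q = 0 meet at (9/10, 0), but that point violates 4p + 9q ≤ -30. Every candidate vertex is excluded by some other constraint, so the feasible region is empty.

infeasible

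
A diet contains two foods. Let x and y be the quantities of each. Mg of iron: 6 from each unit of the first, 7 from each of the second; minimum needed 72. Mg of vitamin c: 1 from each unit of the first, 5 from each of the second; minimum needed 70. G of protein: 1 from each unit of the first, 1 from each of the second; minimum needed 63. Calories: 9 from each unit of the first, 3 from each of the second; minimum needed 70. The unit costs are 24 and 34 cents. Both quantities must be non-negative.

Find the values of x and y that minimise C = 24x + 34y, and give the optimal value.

The feasible region is unbounded (it extends along (0, 1), (1, 0)), but C strictly increases along every unbounded feasible direction, so there is no improving ray and the minimum is attained at a vertex.

The binding constraints are x + 5y = 70 and x + y = 63.
Solving simultaneously gives x = 245/4, y = 7/4.

x = 245/4, y = 7/4, minimum C = 3059/2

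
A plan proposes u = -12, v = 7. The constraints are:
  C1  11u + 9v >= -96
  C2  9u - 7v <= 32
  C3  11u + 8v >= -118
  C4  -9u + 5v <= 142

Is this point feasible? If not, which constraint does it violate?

not feasible — violates C4

Constraint C4: -9u + 5v = 143, which is not ≤ 142. All other constraints are satisfied.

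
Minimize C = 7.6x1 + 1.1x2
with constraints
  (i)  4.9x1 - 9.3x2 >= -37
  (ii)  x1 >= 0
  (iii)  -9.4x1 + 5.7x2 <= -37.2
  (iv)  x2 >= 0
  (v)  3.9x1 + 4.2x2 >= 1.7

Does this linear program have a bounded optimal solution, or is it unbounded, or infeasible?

bounded optimum

Feasible corners and C = 7.6x1 + 1.1x2:
  (18562/1983, 53008/5949) → C = 2407612/29745
  (186/47, 0) → C = 7068/235
The feasible region has finitely many vertices and no improving ray; the minimum is 7068/235 at (186/47, 0).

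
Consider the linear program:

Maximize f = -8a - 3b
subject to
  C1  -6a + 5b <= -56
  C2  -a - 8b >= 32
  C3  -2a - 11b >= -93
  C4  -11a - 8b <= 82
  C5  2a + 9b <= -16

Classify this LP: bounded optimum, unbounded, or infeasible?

Feasible corners and f = -8a - 3b:
  (288/53, -248/53) → f = -1560/53
  (38/103, -1108/103) → f = 3020/103
  (160/7, -48/7) → f = -1136/7
The feasible region has finitely many vertices and no improving ray; the maximum is 3020/103 at (38/103, -1108/103).

bounded optimum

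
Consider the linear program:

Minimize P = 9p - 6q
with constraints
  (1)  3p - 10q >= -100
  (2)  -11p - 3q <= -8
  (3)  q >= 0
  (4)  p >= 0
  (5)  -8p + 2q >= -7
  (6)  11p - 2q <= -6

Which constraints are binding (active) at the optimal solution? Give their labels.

Feasible corners and P = 9p - 6q:
  (0, 10) → P = -60
  (35/26, 541/52) → P = -654/13
  (0, 3) → P = -18

The minimum is at (0, 10). Substituting into each constraint, equality holds for (1) and (4); the remaining constraints have slack.

(1) and (4)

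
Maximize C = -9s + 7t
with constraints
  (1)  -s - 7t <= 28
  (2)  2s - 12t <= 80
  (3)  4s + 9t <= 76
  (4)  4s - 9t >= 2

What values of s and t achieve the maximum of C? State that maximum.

s = -238/37, t = -114/37, maximum C = 1344/37

Feasible corners and C = -9s + 7t:
  (112/13, -68/13) → C = -1484/13
  (-238/37, -114/37) → C = 1344/37
  (272/11, -28/11) → C = -2644/11
  (39/4, 37/9) → C = -2123/36

At the optimal vertex, -s - 7t = 28 and 4s - 9t = 2.
Solving simultaneously gives s = -238/37, t = -114/37.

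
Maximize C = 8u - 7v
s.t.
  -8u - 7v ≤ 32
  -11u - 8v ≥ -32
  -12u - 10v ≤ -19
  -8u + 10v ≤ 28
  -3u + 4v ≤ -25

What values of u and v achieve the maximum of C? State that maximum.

Vertices and C = 8u - 7v:
  (12, -25/2) → C = 367/2
  (82/17, -179/68) → C = 3877/68
  (163/39, -81/26) → C = 4309/78

At the optimal vertex, -11u - 8v = -32 and -12u - 10v = -19.
Solving simultaneously gives u = 12, v = -25/2.

u = 12, v = -25/2, maximum C = 367/2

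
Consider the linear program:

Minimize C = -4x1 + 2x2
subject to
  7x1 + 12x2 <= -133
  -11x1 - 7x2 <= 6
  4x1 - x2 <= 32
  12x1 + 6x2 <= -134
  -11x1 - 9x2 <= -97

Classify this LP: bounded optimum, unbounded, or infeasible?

The boundaries -11x1 - 7x2 = 6 and 12x1 + 6x2 = -134 meet at (-451/9, 701/9), but that point violates 7x1 + 12x2 ≤ -133. Every candidate vertex is excluded by some other constraint, so the feasible region is empty.

infeasible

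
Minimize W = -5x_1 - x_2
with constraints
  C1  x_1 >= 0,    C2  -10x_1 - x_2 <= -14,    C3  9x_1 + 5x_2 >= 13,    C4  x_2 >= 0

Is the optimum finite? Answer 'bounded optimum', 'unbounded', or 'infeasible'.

unbounded

From the feasible point (0, 14), moving in the direction (0, 1) keeps every constraint satisfied while W decreases without bound.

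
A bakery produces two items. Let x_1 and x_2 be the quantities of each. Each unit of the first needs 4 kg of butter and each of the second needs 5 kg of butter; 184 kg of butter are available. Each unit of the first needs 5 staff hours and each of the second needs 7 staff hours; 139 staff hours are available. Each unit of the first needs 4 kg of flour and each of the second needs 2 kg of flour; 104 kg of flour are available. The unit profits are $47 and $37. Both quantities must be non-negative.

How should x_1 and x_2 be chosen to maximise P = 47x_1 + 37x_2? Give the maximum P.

Corner points and P = 47x_1 + 37x_2:
  (0, 0) → P = 0
  (0, 139/7) → P = 5143/7
  (26, 0) → P = 1222
  (25, 2) → P = 1249

x_1 = 25, x_2 = 2, maximum P = 1249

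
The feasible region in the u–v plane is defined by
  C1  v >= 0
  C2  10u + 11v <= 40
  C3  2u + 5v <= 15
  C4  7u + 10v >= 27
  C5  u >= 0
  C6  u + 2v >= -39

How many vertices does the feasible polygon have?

5

The feasible vertices (each the meet of two boundaries and inside every other half-plane) are:
  (4, 0)
  (27/7, 0)
  (5/4, 5/2)
  (0, 3)
  (0, 27/10)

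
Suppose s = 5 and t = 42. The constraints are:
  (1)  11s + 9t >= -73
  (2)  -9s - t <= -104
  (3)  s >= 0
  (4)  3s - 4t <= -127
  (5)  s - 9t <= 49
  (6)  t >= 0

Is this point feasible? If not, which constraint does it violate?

not feasible — violates (2)

Constraint (2): -9s - t = -87, which is not ≤ -104. All other constraints are satisfied.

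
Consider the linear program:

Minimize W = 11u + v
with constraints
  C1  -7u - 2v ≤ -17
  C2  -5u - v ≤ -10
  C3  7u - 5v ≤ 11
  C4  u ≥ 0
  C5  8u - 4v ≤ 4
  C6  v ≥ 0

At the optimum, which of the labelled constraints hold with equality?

C2 and C4

Feasible corners and W = 11u + v:
  (1, 5) → W = 16
  (19/11, 27/11) → W = 236/11
  (0, 10) → W = 10
The feasible region is unbounded (it extends along (0, 1), (1, 2)), but W strictly increases along every unbounded feasible direction, so there is no improving ray and the minimum is attained at a vertex.

The minimum is at (0, 10). Substituting into each constraint, equality holds for C2 and C4; the remaining constraints have slack.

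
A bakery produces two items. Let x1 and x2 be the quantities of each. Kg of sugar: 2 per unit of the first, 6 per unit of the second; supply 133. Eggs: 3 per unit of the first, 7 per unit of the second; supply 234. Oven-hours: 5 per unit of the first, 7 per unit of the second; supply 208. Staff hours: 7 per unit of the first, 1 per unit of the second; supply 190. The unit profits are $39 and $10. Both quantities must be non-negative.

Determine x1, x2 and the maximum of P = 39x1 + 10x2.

x1 = 51/2, x2 = 23/2, maximum P = 2219/2

Extreme points and P = 39x1 + 10x2:
  (0, 0) → P = 0
  (0, 133/6) → P = 665/3
  (190/7, 0) → P = 7410/7
  (317/16, 249/16) → P = 14853/16
  (51/2, 23/2) → P = 2219/2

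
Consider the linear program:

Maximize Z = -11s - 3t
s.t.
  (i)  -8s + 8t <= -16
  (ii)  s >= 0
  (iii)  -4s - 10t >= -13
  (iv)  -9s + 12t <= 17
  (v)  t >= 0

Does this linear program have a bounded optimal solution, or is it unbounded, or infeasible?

bounded optimum

Vertices and Z = -11s - 3t:
  (33/14, 5/14) → Z = -27
  (2, 0) → Z = -22
  (13/4, 0) → Z = -143/4
The feasible region has finitely many vertices and no improving ray; the maximum is -22 at (2, 0).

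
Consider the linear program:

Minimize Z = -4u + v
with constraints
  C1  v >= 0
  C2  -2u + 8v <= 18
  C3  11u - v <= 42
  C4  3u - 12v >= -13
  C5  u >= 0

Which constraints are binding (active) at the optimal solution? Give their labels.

C1 and C3

Extreme points and Z = -4u + v:
  (42/11, 0) → Z = -168/11
  (0, 0) → Z = 0
  (517/129, 269/129) → Z = -1799/129
  (0, 13/12) → Z = 13/12

The minimum is at (42/11, 0). Substituting into each constraint, equality holds for C1 and C3; the remaining constraints have slack.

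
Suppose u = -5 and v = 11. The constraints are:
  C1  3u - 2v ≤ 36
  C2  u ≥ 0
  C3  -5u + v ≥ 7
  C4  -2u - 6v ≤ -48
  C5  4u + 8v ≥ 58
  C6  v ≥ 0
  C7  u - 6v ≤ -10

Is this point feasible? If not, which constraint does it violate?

Constraint C2: u = -5, which is not ≥ 0. All other constraints are satisfied.

not feasible — violates C2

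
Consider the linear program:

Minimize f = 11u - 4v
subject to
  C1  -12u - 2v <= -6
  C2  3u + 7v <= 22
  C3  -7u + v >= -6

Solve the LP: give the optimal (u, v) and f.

Feasible corners and f = 11u - 4v:
  (-1/39, 41/13) → f = -503/39
  (9/13, -15/13) → f = 159/13
  (16/13, 34/13) → f = 40/13

The optimum lies where -12u - 2v = -6 and 3u + 7v = 22.
Solving simultaneously gives u = -1/39, v = 41/13.

u = -1/39, v = 41/13, minimum f = -503/39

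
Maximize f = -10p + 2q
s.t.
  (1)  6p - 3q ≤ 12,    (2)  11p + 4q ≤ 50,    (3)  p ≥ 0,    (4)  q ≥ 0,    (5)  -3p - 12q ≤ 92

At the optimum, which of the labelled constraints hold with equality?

Vertices and f = -10p + 2q:
  (66/19, 56/19) → f = -548/19
  (2, 0) → f = -20
  (0, 25/2) → f = 25
  (0, 0) → f = 0

The maximum is at (0, 25/2). Substituting into each constraint, equality holds for (2) and (3); the remaining constraints have slack.

(2) and (3)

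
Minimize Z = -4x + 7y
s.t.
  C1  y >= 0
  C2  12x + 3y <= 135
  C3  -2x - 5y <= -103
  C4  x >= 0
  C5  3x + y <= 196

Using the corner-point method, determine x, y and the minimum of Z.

Vertices and Z = -4x + 7y:
  (61/9, 161/9) → Z = 883/9
  (0, 45) → Z = 315
  (0, 103/5) → Z = 721/5

At the optimal vertex, 12x + 3y = 135 and -2x - 5y = -103.
Solving simultaneously gives x = 61/9, y = 161/9.

x = 61/9, y = 161/9, minimum Z = 883/9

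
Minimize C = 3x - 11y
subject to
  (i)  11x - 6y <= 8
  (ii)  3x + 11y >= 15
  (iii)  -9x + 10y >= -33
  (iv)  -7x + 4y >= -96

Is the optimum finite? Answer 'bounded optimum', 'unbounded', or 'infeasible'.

From the feasible point (178/139, 141/139), moving in the direction (6, 11) keeps every constraint satisfied while C decreases without bound.

unbounded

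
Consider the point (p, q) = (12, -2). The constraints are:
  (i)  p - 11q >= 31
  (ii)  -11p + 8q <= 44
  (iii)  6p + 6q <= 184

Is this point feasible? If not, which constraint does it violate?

feasible

(i): 34 ≥ 31 ✓
(ii): -148 ≤ 44 ✓
(iii): 60 ≤ 184 ✓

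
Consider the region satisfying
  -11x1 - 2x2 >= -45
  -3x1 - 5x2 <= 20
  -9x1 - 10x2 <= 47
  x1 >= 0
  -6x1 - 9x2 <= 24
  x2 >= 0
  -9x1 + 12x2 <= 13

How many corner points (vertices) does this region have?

Intersecting each pair of boundary lines and keeping only the points that satisfy every inequality leaves:
  (45/11, 0)
  (257/75, 274/75)
  (0, 0)
  (0, 13/12)

4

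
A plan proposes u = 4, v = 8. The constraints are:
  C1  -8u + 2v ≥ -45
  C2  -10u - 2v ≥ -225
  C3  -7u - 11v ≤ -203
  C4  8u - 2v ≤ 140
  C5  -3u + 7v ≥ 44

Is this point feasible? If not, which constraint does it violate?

Constraint C3: -7u - 11v = -116, which is not ≤ -203. All other constraints are satisfied.

not feasible — violates C3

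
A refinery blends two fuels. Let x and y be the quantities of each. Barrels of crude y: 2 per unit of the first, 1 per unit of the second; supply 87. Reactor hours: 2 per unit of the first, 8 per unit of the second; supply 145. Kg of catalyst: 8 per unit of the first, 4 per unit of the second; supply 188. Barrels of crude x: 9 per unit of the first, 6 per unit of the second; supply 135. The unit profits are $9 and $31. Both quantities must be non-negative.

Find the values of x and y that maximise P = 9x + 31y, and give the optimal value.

The binding constraints are 2x + 8y = 145 and 9x + 6y = 135.
Solving simultaneously gives x = 7/2, y = 69/4.

x = 7/2, y = 69/4, maximum P = 2265/4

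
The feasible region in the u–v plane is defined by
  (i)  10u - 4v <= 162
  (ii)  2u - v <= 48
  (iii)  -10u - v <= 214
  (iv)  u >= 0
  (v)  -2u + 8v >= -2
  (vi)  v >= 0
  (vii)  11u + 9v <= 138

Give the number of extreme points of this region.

4

The feasible vertices (each the meet of two boundaries and inside every other half-plane) are:
  (0, 0)
  (0, 46/3)
  (1, 0)
  (561/53, 127/53)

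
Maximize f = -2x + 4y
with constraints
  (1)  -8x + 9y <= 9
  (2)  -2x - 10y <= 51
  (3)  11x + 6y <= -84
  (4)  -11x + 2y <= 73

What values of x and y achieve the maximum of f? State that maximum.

x = -270/49, y = -191/49, maximum f = -32/7

At the optimal vertex, -8x + 9y = 9 and 11x + 6y = -84.
Solving simultaneously gives x = -270/49, y = -191/49.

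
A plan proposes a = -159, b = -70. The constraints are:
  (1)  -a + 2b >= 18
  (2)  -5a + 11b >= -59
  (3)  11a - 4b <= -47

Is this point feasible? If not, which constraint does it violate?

(1): 19 ≥ 18 ✓
(2): 25 ≥ -59 ✓
(3): -1469 ≤ -47 ✓

feasible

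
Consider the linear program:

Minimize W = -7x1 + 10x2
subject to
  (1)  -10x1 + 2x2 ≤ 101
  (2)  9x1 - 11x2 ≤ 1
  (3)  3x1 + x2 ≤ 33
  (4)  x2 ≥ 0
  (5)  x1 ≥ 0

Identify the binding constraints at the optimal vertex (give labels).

(2) and (4)

Extreme points and W = -7x1 + 10x2:
  (26/3, 7) → W = 28/3
  (1/9, 0) → W = -7/9
  (0, 33) → W = 330
  (0, 0) → W = 0

The minimum is at (1/9, 0). Substituting into each constraint, equality holds for (2) and (4); the remaining constraints have slack.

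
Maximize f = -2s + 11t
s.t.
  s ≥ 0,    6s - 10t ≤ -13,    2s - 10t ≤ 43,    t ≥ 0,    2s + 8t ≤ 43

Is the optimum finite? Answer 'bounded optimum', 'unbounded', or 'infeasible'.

Extreme points and f = -2s + 11t:
  (0, 13/10) → f = 143/10
  (0, 43/8) → f = 473/8
  (163/34, 71/17) → f = 618/17
The feasible region has finitely many vertices and no improving ray; the maximum is 473/8 at (0, 43/8).

bounded optimum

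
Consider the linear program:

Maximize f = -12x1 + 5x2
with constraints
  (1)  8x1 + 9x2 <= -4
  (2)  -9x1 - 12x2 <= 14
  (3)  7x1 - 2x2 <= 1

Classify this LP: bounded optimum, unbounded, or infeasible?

From the feasible point (1/79, -36/79), moving in the direction (-12, 9) keeps every constraint satisfied while f increases without bound.

unbounded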